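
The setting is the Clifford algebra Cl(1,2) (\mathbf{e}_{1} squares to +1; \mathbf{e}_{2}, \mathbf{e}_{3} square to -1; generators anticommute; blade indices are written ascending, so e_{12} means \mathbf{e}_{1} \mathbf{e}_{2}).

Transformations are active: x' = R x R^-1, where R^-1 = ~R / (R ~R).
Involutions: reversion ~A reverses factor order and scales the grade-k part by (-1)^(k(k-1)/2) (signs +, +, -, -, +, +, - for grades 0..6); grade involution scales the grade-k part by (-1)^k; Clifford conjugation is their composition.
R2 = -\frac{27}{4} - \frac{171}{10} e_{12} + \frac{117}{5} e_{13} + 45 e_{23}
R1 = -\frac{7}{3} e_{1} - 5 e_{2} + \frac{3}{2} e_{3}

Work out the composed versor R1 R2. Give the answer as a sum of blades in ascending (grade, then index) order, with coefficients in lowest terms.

Distribute over the terms of R1 (each basis-blade product reordered to ascending indices, repeated generators contracted through their squares):
(-\frac{7}{3} e_{1}) R2 = \frac{63}{4} e_{1} + \frac{399}{10} e_{2} - \frac{273}{5} e_{3} - 105 e_{123}
(-5 e_{2}) R2 = \frac{171}{2} e_{1} + \frac{135}{4} e_{2} + 225 e_{3} + 117 e_{123}
(\frac{3}{2} e_{3}) R2 = \frac{351}{10} e_{1} + \frac{135}{2} e_{2} - \frac{81}{8} e_{3} - \frac{513}{20} e_{123}
Summing the partial products and collecting blades:
Answer: \frac{2727}{20} e_{1} + \frac{2823}{20} e_{2} + \frac{6411}{40} e_{3} - \frac{273}{20} e_{123}


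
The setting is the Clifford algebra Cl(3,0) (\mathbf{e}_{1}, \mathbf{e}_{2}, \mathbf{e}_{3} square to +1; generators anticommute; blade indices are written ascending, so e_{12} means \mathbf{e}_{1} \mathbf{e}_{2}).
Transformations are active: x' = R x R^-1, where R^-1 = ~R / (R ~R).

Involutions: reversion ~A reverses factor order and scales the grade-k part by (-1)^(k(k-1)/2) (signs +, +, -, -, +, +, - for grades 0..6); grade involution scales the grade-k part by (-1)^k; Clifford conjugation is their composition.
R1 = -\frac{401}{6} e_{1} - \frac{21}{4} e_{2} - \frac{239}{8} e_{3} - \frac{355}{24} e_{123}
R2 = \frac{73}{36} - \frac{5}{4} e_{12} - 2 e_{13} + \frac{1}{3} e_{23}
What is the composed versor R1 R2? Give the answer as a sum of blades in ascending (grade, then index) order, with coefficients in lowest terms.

Distribute over the terms of R1 (each basis-blade product reordered to ascending indices, repeated generators contracted through their squares):
(-\frac{401}{6} e_{1}) R2 = -\frac{29273}{216} e_{1} + \frac{2005}{24} e_{2} + \frac{401}{3} e_{3} - \frac{401}{18} e_{123}
(-\frac{21}{4} e_{2}) R2 = -\frac{105}{16} e_{1} - \frac{511}{48} e_{2} - \frac{7}{4} e_{3} - \frac{21}{2} e_{123}
(-\frac{239}{8} e_{3}) R2 = -\frac{239}{4} e_{1} + \frac{239}{24} e_{2} - \frac{17447}{288} e_{3} + \frac{1195}{32} e_{123}
(-\frac{355}{24} e_{123}) R2 = \frac{355}{72} e_{1} + \frac{355}{12} e_{2} - \frac{1775}{96} e_{3} - \frac{25915}{864} e_{123}
Summing the partial products and collecting blades:
Answer: -\frac{85063}{432} e_{1} + \frac{1799}{16} e_{2} + \frac{3805}{72} e_{3} - \frac{10985}{432} e_{123}


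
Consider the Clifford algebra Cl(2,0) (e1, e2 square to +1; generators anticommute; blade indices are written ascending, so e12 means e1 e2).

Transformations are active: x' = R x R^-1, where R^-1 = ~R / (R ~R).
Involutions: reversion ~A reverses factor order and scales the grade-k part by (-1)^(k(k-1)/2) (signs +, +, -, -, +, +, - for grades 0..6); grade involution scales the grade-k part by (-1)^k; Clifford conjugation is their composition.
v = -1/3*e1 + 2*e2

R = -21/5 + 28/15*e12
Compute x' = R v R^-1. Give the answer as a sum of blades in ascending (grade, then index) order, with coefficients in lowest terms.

~R = -21/5 - 28/15*e12, and R ~R = 4753/225, so R^-1 = ~R / (4753/225).
R v = 77/15*e1 - 70/9*e2
Answer: -497/291*e1 + 106/97*e2


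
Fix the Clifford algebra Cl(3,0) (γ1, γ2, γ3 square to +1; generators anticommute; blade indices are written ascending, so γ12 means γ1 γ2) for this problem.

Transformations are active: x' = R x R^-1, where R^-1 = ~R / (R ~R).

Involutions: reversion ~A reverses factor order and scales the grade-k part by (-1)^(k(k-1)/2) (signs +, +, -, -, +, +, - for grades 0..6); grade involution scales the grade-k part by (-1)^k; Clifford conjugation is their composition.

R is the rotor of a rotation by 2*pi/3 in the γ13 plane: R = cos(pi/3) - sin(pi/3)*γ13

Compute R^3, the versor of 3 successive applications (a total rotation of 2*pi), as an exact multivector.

The rotor phase is half the rotation angle and phases add under composition, so 3 steps in the γ13 plane accumulate phase 3*(pi/3) = pi: R^3 = cos(pi) - sin(pi)*γ13.
cos(pi) = -1 and sin(pi) = 0, so R^3 = -1. The total rotation 2*pi is 1 full turn, so every vector returns to itself, yet the rotor is -1, on the OTHER sheet of the double cover (an odd number of 2*pi turns).
Answer: -1


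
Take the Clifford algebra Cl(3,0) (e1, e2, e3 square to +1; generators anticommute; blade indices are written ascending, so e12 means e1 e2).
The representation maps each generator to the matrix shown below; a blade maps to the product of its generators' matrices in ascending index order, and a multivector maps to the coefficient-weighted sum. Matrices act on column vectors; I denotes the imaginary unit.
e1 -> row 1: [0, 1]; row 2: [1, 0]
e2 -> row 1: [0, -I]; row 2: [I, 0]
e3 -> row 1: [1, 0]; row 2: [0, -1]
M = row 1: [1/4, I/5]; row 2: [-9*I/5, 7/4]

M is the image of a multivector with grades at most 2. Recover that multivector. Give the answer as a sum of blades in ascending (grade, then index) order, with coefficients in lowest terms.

Method: 1, rho(e1), rho(e2), rho(e3) form a trace-orthogonal basis of the 2x2 complex matrices (tr(X Y) = 2 if X = Y, else 0), so M = m0*1 + m1*rho(e1) + m2*rho(e2) + m3*rho(e3) with m0 = tr(M)/2 = 1, m1 = tr(M rho(e1))/2 = -4*I/5, m2 = tr(M rho(e2))/2 = -1, m3 = tr(M rho(e3))/2 = -3/4.
Multiplying table entries, the bivector images are rho(e12) = I*rho(e3), rho(e13) = -I*rho(e2), rho(e23) = I*rho(e1); with real blade coefficients the real parts of m0..m3 are the coefficients of 1, e1, e2, e3 and the imaginary parts give the bivectors (e23: Im m1, e13: -Im m2, e12: Im m3).
Answer: 1 - e2 - 3/4*e3 - 4/5*e23


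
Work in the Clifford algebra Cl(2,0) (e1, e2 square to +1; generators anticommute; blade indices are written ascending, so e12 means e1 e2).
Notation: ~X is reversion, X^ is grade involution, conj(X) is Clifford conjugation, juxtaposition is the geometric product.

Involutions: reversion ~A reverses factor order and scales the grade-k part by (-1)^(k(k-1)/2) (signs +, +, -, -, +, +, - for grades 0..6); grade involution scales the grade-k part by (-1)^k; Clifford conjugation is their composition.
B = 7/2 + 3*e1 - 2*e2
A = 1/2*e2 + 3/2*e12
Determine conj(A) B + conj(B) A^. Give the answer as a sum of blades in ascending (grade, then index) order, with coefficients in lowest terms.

first term: 1 + 3*e1 + 11/4*e2 - 15/4*e12
second term: -1 - 3*e1 - 25/4*e2 + 27/4*e12
Answer: -7/2*e2 + 3*e12


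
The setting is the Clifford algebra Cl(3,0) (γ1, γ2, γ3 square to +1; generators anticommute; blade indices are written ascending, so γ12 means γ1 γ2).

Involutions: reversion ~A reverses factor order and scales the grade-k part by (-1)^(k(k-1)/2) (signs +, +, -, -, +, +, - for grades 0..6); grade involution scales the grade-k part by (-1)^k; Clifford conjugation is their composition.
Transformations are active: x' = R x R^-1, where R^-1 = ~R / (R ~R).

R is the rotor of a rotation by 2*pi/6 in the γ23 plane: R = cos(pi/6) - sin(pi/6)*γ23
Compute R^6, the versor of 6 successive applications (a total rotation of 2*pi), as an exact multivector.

Rotor phase runs at HALF the rotation angle; powers of one rotor simply add phase, so after 6 steps in γ23 the phase is 6*pi/6 = pi and R^6 = cos(pi) - sin(pi)*γ23.
cos(pi) = -1 and sin(pi) = 0, so R^6 = -1. The total rotation 2*pi is 1 full turn, so every vector returns to itself, yet the rotor is -1, on the OTHER sheet of the double cover (an odd number of 2*pi turns).
Answer: -1


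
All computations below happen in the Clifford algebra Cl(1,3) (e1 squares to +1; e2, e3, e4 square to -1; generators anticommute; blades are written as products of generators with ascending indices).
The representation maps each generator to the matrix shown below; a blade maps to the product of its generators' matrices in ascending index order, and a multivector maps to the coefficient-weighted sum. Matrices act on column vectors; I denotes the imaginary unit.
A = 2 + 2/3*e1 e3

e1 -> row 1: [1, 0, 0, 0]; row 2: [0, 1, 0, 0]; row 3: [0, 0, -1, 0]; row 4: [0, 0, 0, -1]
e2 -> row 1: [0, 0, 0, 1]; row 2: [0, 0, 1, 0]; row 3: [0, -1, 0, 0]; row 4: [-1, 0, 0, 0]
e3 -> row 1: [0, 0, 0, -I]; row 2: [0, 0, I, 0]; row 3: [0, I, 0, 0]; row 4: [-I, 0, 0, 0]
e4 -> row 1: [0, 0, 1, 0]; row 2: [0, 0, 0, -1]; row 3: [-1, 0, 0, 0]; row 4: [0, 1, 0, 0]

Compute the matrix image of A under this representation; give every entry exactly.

Bivector images (products of the table entries): rho(e1 e3) = rho(e1)rho(e3) = row 1: [0, 0, 0, -I]; row 2: [0, 0, I, 0]; row 3: [0, -I, 0, 0]; row 4: [I, 0, 0, 0].
M = (2)*1 + (2/3)*rho(e1 e3), summed entrywise (1 is the identity matrix):
Answer: row 1: [2, 0, 0, -2*I/3]; row 2: [0, 2, 2*I/3, 0]; row 3: [0, -2*I/3, 2, 0]; row 4: [2*I/3, 0, 0, 2]


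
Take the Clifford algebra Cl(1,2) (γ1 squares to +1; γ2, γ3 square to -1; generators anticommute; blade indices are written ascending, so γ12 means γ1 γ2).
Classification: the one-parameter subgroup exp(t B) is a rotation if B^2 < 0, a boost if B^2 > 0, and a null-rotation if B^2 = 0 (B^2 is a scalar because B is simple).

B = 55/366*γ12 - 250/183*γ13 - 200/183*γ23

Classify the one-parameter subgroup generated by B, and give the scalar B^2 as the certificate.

B^2 term by term: the squares give (55/366)^2*(γ12)^2 + (-250/183)^2*(γ13)^2 + (-200/183)^2*(γ23)^2 = 3025/133956*(+1) + 62500/33489*(+1) + 40000/33489*(-1) = 25/36 (each basis 2-blade squares to minus the product of its generators' squares); cross terms between blades sharing an index anticommute and cancel. So B^2 = 25/36.
Answer: boost, certificate B^2 = 25/36. Check the certificate: B^2 = 25/36, and that sign is decisive whatever form B takes.


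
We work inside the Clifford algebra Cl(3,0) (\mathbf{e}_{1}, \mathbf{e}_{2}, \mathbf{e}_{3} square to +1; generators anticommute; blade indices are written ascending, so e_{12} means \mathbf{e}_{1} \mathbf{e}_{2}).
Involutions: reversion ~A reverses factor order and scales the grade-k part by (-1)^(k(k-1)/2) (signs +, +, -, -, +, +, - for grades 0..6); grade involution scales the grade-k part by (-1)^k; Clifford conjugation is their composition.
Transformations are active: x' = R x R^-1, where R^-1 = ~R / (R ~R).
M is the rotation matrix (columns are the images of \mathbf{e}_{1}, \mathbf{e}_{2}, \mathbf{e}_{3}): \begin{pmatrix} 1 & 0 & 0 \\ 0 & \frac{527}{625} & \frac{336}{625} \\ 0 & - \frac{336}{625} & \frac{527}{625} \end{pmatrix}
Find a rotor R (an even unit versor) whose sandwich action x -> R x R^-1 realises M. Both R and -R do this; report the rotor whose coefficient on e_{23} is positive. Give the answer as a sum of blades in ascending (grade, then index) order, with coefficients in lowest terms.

Method: write R = a + b12*e_{12} + b13*e_{13} + b23*e_{23} with a^2 + b12^2 + b13^2 + b23^2 = 1 (so R^-1 = ~R). Expanding the columns R e_j ~R gives tr M = 4a^2 - 1 and, from the antisymmetric part, M21 - M12 = -4a*b12, M13 - M31 = 4a*b13, M32 - M23 = -4a*b23.
Here tr M = \frac{1679}{625}, so a^2 = (1 + tr M)/4 = \frac{576}{625} and a = ±\frac{24}{25}. Taking a = \frac{24}{25}: M21 - M12 = 0, M13 - M31 = 0, M32 - M23 = -\frac{672}{625}, giving b12 = 0, b13 = 0, b23 = \frac{7}{25}, i.e. R = \frac{24}{25} + \frac{7}{25} e_{23}.
Its e_{23} coefficient is already positive.
Answer: \frac{24}{25} + \frac{7}{25} e_{23}. Sheet selection: the two-to-one cover makes ±R indistinguishable at the matrix level (trace \frac{1679}{625}), so uniqueness comes from the required sign on e_{23}.


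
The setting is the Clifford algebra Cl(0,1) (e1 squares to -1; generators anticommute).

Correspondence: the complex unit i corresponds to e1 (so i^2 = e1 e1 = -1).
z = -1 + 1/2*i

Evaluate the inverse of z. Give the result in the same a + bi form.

In blades: z = -1 + 1/2*e1.
With qbar = -1 - 1/2*e1 (scalar fixed, mapped units negated), z qbar = 5/4 (the sum of squared coefficients), so z^-1 = qbar / (5/4) = -4/5 - 2/5*e1; translating back:
Answer: -4/5 - 2/5*i


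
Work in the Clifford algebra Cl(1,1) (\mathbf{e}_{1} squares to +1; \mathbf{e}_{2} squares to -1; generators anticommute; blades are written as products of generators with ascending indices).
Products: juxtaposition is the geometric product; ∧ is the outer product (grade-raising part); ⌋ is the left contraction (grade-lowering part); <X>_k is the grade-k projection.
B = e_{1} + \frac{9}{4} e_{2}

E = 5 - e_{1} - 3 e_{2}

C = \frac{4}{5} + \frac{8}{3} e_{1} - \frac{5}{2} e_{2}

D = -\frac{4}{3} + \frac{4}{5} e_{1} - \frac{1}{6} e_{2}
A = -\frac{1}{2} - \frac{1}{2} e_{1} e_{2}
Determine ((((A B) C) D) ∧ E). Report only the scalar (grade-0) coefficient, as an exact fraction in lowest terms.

step 1: \frac{5}{8} e_{1} - \frac{5}{8} e_{2}
step 2: \frac{5}{48} + \frac{1}{2} e_{1} - \frac{1}{2} e_{2} + \frac{5}{48} e_{1} e_{2}
step 3: \frac{8}{45} - \frac{163}{288} e_{1} + \frac{163}{288} e_{2} + \frac{8}{45} e_{1} e_{2}
step 4: \frac{8}{9} - \frac{4331}{1440} e_{1} + \frac{3307}{1440} e_{2} + \frac{227}{72} e_{1} e_{2}
Answer: \frac{8}{9}


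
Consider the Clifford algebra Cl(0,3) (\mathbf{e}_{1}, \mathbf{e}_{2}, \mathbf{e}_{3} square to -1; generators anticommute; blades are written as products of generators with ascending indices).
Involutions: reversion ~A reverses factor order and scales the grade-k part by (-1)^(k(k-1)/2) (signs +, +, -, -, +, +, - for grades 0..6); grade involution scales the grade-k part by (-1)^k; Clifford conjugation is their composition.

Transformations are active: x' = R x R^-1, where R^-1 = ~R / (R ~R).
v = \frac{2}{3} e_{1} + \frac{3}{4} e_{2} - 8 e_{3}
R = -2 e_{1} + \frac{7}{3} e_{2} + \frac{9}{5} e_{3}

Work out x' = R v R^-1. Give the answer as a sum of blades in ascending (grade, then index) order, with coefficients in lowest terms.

~R = -2 e_{1} + \frac{7}{3} e_{2} + \frac{9}{5} e_{3}, and R ~R = -\frac{2854}{225}, so R^-1 = ~R / (-\frac{2854}{225}).
R v = \frac{839}{60} - \frac{55}{18} e_{1} e_{2} + \frac{74}{5} e_{1} e_{3} - \frac{1201}{60} e_{2} e_{3}
Answer: \frac{32047}{8562} e_{1} - \frac{16823}{2854} e_{2} + \frac{23011}{5708} e_{3}


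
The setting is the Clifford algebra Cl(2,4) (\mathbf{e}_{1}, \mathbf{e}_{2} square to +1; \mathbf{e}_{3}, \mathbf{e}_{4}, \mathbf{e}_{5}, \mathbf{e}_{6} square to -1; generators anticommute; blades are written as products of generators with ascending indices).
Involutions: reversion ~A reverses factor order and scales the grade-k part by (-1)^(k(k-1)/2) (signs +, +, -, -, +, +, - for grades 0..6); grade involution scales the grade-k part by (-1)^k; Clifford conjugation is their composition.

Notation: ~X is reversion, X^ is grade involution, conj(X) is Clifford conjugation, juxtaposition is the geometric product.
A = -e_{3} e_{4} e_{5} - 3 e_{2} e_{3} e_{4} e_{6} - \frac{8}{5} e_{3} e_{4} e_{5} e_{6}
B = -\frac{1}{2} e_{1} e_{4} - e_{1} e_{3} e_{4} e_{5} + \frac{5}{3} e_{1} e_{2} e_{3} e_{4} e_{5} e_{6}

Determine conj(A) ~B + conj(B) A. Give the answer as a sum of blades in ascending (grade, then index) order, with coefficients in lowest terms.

first term: -e_{1} + \frac{8}{3} e_{1} e_{2} + 5 e_{1} e_{5} - \frac{8}{5} e_{1} e_{6} + \frac{5}{3} e_{1} e_{2} e_{6} + \frac{1}{2} e_{1} e_{3} e_{5} - \frac{3}{2} e_{1} e_{2} e_{3} e_{6} + 3 e_{1} e_{2} e_{5} e_{6} + \frac{4}{5} e_{1} e_{3} e_{5} e_{6}
second term: e_{1} + \frac{8}{3} e_{1} e_{2} + 5 e_{1} e_{5} + \frac{8}{5} e_{1} e_{6} - \frac{5}{3} e_{1} e_{2} e_{6} - \frac{1}{2} e_{1} e_{3} e_{5} + \frac{3}{2} e_{1} e_{2} e_{3} e_{6} + 3 e_{1} e_{2} e_{5} e_{6} - \frac{4}{5} e_{1} e_{3} e_{5} e_{6}
Answer: \frac{16}{3} e_{1} e_{2} + 10 e_{1} e_{5} + 6 e_{1} e_{2} e_{5} e_{6}


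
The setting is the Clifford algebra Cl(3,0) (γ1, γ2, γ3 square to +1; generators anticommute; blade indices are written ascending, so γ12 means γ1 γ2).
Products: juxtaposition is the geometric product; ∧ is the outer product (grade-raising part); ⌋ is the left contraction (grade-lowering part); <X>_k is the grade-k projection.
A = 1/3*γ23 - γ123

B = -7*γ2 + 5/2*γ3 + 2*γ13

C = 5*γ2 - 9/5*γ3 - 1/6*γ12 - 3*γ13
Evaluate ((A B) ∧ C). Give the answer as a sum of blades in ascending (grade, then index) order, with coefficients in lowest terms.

step 1: -7/6*γ2 + 7/3*γ3 - 11/6*γ12 - 7*γ13
step 2: -287/30*γ23 + 3097/90*γ123
Answer: -287/30*γ23 + 3097/90*γ123


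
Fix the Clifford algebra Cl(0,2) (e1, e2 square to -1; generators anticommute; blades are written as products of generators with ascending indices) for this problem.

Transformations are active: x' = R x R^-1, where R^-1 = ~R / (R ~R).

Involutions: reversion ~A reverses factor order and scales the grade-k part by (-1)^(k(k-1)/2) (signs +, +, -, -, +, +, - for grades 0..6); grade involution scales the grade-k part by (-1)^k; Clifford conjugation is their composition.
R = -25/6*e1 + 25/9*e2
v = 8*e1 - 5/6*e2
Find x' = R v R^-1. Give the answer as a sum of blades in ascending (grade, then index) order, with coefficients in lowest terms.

~R = -25/6*e1 + 25/9*e2, and R ~R = -8125/324, so R^-1 = ~R / (-8125/324).
R v = 1925/54 - 75/4*e1 e2
Answer: 50/13*e1 - 551/78*e2


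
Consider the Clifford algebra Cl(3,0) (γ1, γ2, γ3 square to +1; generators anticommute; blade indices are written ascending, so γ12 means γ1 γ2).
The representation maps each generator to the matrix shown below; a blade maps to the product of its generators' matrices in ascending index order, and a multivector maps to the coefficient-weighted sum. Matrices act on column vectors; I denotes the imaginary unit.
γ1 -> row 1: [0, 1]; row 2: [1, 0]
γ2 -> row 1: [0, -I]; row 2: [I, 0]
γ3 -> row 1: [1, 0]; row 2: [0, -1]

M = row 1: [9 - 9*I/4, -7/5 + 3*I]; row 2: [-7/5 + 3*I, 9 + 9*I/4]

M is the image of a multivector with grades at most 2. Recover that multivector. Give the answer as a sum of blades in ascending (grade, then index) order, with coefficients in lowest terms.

Method: 1, rho(γ1), rho(γ2), rho(γ3) form a trace-orthogonal basis of the 2x2 complex matrices (tr(X Y) = 2 if X = Y, else 0), so M = m0*1 + m1*rho(γ1) + m2*rho(γ2) + m3*rho(γ3) with m0 = tr(M)/2 = 9, m1 = tr(M rho(γ1))/2 = -7/5 + 3*I, m2 = tr(M rho(γ2))/2 = 0, m3 = tr(M rho(γ3))/2 = -9*I/4.
Multiplying table entries, the bivector images are rho(γ12) = I*rho(γ3), rho(γ13) = -I*rho(γ2), rho(γ23) = I*rho(γ1); with real blade coefficients the real parts of m0..m3 are the coefficients of 1, γ1, γ2, γ3 and the imaginary parts give the bivectors (γ23: Im m1, γ13: -Im m2, γ12: Im m3).
Answer: 9 - 7/5*γ1 - 9/4*γ12 + 3*γ23


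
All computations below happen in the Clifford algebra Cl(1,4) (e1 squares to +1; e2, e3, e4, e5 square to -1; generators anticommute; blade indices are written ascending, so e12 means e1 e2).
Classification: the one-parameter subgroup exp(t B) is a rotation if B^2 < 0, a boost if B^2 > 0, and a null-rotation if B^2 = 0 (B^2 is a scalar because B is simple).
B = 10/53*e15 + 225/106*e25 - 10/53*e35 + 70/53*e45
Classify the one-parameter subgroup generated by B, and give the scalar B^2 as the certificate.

B^2 term by term: the squares give (10/53)^2*(e15)^2 + (225/106)^2*(e25)^2 + (-10/53)^2*(e35)^2 + (70/53)^2*(e45)^2 = 100/2809*(+1) + 50625/11236*(-1) + 100/2809*(-1) + 4900/2809*(-1) = -25/4 (each basis 2-blade squares to minus the product of its generators' squares); cross terms between blades sharing an index anticommute and cancel. So B^2 = -25/4.
Answer: rotation, certificate B^2 = -25/4. The scalar -25/4 is the complete invariant here: its sign names the subgroup type.


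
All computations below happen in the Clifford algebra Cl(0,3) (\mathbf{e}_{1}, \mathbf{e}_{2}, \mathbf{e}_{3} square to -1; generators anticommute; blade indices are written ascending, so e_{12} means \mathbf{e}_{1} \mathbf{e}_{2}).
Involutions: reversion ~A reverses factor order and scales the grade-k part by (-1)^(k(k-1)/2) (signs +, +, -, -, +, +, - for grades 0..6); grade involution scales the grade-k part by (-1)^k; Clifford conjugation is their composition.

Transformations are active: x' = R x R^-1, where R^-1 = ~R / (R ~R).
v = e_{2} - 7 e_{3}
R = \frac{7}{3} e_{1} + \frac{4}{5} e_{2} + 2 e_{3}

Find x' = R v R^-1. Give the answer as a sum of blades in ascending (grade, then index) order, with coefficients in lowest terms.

~R = \frac{7}{3} e_{1} + \frac{4}{5} e_{2} + 2 e_{3}, and R ~R = -\frac{2269}{225}, so R^-1 = ~R / (-\frac{2269}{225}).
R v = \frac{66}{5} + \frac{7}{3} e_{12} - \frac{49}{3} e_{13} - \frac{38}{5} e_{23}
Answer: -\frac{13860}{2269} e_{1} - \frac{7021}{2269} e_{2} + \frac{4003}{2269} e_{3}


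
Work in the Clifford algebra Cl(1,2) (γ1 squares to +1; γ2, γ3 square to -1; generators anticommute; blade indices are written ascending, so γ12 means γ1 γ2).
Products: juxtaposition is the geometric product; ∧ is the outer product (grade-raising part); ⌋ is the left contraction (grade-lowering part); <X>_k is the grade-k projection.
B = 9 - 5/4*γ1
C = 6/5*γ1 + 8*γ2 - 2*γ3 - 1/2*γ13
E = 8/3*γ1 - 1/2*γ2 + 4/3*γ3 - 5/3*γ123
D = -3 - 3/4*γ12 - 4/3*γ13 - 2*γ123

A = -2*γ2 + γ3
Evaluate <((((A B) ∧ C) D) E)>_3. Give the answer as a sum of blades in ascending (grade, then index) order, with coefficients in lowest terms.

step 1: -18*γ2 + 9*γ3 - 5/2*γ12 + 5/4*γ13
step 2: 108/5*γ12 - 54/5*γ13 - 36*γ23 - 14*γ123
step 3: -149/5 - 72*γ1 - 604/15*γ2 - 327/10*γ3 - 564/5*γ12 + 297/5*γ13 + 1449/10*γ23 + 42*γ123
step 4: -1478/15 + 793/30*γ1 + 443/2*γ2 - 991/12*γ3 + 2959/90*γ12 + 1679/45*γ13 + 29153/180*γ23 + 9461/30*γ123
step 5: 9461/30*γ123
Answer: 9461/30*γ123


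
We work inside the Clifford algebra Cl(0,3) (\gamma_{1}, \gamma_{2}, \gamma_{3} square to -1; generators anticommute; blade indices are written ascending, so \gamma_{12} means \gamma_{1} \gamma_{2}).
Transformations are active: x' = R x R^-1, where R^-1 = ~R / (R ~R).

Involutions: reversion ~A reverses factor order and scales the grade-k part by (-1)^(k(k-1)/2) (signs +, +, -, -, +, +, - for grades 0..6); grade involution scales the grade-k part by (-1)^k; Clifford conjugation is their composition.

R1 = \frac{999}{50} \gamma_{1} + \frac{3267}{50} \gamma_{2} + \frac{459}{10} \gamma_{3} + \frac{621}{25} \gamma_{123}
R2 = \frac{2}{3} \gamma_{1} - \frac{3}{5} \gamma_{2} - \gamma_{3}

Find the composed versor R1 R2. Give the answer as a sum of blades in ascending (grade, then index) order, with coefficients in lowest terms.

Distribute over the terms of R2 (each basis-blade product reordered to ascending indices, repeated generators contracted through their squares):
R1 (\frac{2}{3} \gamma_{1}) = -\frac{333}{25} - \frac{1089}{25} \gamma_{12} - \frac{153}{5} \gamma_{13} - \frac{414}{25} \gamma_{23}
R1 (-\frac{3}{5} \gamma_{2}) = \frac{9801}{250} - \frac{2997}{250} \gamma_{12} - \frac{1863}{125} \gamma_{13} + \frac{1377}{50} \gamma_{23}
R1 (-\gamma_{3}) = \frac{459}{10} + \frac{621}{25} \gamma_{12} - \frac{999}{50} \gamma_{13} - \frac{3267}{50} \gamma_{23}
Summing the partial products and collecting blades:
Answer: \frac{8973}{125} - \frac{7677}{250} \gamma_{12} - \frac{16371}{250} \gamma_{13} - \frac{1359}{25} \gamma_{23}


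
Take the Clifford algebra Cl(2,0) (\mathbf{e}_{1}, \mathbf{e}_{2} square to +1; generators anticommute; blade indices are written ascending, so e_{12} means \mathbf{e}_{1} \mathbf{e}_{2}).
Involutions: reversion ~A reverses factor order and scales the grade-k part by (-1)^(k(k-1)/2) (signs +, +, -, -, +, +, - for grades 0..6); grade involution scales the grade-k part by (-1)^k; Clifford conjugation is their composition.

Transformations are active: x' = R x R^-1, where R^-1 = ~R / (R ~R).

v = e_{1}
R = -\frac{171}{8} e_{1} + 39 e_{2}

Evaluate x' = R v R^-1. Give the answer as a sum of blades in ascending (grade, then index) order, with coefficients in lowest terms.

~R = -\frac{171}{8} e_{1} + 39 e_{2}, and R ~R = \frac{126585}{64}, so R^-1 = ~R / (\frac{126585}{64}).
R v = -\frac{171}{8} - 39 e_{12}
Answer: -\frac{7567}{14065} e_{1} - \frac{11856}{14065} e_{2}


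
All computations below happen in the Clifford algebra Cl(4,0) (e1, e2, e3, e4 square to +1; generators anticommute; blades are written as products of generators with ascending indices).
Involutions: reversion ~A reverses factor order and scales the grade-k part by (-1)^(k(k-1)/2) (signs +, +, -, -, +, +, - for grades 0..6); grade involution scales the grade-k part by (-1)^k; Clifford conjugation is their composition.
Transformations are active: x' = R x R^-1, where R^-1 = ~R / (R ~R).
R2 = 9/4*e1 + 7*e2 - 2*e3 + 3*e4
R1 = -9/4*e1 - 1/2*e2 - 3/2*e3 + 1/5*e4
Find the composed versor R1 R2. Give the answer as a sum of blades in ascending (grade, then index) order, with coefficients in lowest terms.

Distribute over the terms of R1 (each basis-blade product reordered to ascending indices, repeated generators contracted through their squares):
(-9/4*e1) R2 = -81/16 - 63/4*e1 e2 + 9/2*e1 e3 - 27/4*e1 e4
(-1/2*e2) R2 = -7/2 + 9/8*e1 e2 + e2 e3 - 3/2*e2 e4
(-3/2*e3) R2 = 3 + 27/8*e1 e3 + 21/2*e2 e3 - 9/2*e3 e4
(1/5*e4) R2 = 3/5 - 9/20*e1 e4 - 7/5*e2 e4 + 2/5*e3 e4
Summing the partial products and collecting blades:
Answer: -397/80 - 117/8*e1 e2 + 63/8*e1 e3 - 36/5*e1 e4 + 23/2*e2 e3 - 29/10*e2 e4 - 41/10*e3 e4


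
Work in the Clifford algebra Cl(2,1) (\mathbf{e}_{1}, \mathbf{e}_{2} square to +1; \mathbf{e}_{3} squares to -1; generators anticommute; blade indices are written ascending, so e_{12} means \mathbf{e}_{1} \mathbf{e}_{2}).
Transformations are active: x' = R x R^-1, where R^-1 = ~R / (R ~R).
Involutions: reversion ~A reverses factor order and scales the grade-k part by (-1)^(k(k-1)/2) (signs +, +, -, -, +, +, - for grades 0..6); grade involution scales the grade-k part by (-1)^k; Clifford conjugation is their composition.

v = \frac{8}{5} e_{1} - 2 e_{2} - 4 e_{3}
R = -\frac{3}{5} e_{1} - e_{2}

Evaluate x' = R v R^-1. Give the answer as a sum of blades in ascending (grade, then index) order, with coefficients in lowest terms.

~R = -\frac{3}{5} e_{1} - e_{2}, and R ~R = \frac{34}{25}, so R^-1 = ~R / (\frac{34}{25}).
R v = \frac{26}{25} + \frac{14}{5} e_{12} + \frac{12}{5} e_{13} + 4 e_{23}
Answer: -\frac{214}{85} e_{1} + \frac{8}{17} e_{2} + 4 e_{3}


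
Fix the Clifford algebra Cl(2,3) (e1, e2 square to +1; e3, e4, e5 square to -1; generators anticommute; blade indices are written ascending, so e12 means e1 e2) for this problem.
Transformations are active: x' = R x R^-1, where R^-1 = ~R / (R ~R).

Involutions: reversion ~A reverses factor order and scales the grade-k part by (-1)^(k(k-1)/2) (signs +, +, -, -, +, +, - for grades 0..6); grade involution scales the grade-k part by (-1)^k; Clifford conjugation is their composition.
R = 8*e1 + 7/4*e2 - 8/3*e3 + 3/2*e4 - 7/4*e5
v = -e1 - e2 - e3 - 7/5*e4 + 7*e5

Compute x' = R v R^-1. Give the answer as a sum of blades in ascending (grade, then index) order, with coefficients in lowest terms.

~R = 8*e1 + 7/4*e2 - 8/3*e3 + 3/2*e4 - 7/4*e5, and R ~R = 1967/36, so R^-1 = ~R / (1967/36).
R v = 29/15 - 25/4*e12 - 32/3*e13 - 97/10*e14 + 217/4*e15 - 53/12*e23 - 19/20*e24 + 21/2*e25 + 157/30*e34 - 245/12*e35 + 161/20*e45
Answer: 15403/9835*e1 + 1579/1405*e2 + 7979/9835*e3 + 14813/9835*e4 - 10009/1405*e5


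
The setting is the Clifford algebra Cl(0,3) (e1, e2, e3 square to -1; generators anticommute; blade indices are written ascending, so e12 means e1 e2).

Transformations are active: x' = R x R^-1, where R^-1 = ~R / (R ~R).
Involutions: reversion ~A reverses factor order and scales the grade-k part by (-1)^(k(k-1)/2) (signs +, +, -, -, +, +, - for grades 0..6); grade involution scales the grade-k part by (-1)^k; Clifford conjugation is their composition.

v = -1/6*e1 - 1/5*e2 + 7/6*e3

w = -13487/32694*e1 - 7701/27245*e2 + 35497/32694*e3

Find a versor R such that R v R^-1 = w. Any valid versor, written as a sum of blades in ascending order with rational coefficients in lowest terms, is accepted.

Equal squares first: v^2 = w^2 = -643/450. Then v + w = -3156/5449*e1 - 2630/5449*e2 + 36820/16347*e3 is a versor taking v to w, provided it is invertible.
Answer: -3156/5449*e1 - 2630/5449*e2 + 36820/16347*e3


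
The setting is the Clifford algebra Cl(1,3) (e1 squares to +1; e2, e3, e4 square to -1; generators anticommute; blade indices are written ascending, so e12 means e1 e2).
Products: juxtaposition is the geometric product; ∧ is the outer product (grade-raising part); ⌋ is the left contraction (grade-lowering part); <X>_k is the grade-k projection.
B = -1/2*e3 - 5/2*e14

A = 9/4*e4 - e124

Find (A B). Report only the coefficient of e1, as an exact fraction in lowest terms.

step 1: -45/8*e1 - 5/2*e2 + 9/8*e34 - 1/2*e1234
Answer: -45/8


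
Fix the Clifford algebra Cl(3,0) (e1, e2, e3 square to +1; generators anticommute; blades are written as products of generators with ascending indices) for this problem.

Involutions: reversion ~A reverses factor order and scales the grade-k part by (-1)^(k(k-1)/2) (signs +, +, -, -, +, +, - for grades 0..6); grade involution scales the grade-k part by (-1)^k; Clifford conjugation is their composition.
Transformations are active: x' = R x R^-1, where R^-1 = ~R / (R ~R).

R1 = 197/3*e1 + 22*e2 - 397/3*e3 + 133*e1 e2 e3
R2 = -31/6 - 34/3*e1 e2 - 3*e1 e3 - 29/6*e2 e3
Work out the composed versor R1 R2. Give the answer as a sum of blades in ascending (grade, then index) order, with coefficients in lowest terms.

Distribute over the terms of R1 (each basis-blade product reordered to ascending indices, repeated generators contracted through their squares):
(197/3*e1) R2 = -6107/18*e1 - 6698/9*e2 - 197*e3 - 5713/18*e1 e2 e3
(22*e2) R2 = 748/3*e1 - 341/3*e2 - 319/3*e3 + 66*e1 e2 e3
(-397/3*e3) R2 = -397*e1 - 11513/18*e2 + 12307/18*e3 + 13498/9*e1 e2 e3
(133*e1 e2 e3) R2 = 3857/6*e1 - 399*e2 + 4522/3*e3 - 4123/6*e1 e2 e3
Summing the partial products and collecting blades:
Answer: 1403/9*e1 - 3793/2*e2 + 33979/18*e3 + 5051/9*e1 e2 e3


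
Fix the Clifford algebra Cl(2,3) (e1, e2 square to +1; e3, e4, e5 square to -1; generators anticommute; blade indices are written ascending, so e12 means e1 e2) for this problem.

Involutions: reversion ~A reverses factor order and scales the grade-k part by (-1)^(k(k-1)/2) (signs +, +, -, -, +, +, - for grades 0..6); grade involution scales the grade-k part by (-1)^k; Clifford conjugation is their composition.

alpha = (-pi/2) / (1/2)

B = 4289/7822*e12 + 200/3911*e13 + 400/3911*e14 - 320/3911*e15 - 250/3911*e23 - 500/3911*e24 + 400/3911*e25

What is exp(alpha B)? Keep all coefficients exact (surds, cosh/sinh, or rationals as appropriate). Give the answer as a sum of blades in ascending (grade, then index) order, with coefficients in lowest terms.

B^2 term by term: the squares give (4289/7822)^2*(e12)^2 + (200/3911)^2*(e13)^2 + (400/3911)^2*(e14)^2 + (-320/3911)^2*(e15)^2 + (-250/3911)^2*(e23)^2 + (-500/3911)^2*(e24)^2 + (400/3911)^2*(e25)^2 = 18395521/61183684*(-1) + 40000/15295921*(+1) + 160000/15295921*(+1) + 102400/15295921*(+1) + 62500/15295921*(+1) + 250000/15295921*(+1) + 160000/15295921*(+1) = -1/4 (each basis 2-blade squares to minus the product of its generators' squares); cross terms between blades sharing an index anticommute and cancel; the commuting (index-disjoint) pairs give grade-4 terms 2*c*c'*(blade product), which cancel blade by blade — e1234: 200000/15295921 - 200000/15295921 = 0; e1235: -160000/15295921 + 160000/15295921 = 0; e1245: -320000/15295921 + 320000/15295921 = 0 — confirming B is simple. So B^2 = -1/4.
B^2 = -1/4 — since the square is negative, the closed form is circular: l = 1/2, alpha*l = -pi/2, so exp(alpha B) = cos(-pi/2) + (sin(-pi/2)/(1/2))*B = 0 + (-2)*B.
Answer: -4289/3911*e12 - 400/3911*e13 - 800/3911*e14 + 640/3911*e15 + 500/3911*e23 + 1000/3911*e24 - 800/3911*e25


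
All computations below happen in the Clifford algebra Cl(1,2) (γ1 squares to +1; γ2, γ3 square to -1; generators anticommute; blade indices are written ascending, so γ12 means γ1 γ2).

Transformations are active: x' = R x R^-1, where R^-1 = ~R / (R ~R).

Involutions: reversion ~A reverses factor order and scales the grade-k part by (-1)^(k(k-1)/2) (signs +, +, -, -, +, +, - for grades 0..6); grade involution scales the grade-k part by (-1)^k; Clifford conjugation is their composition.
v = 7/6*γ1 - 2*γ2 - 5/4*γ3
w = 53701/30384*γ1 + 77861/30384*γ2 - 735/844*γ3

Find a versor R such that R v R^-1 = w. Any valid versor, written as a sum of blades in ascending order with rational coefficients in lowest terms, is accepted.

Sketch: the shared square -605/144 makes R = v + w = 89149/30384*γ1 + 17093/30384*γ2 - 895/422*γ3 the natural versor; its sandwich fixes that direction, negates (v - w)/2, and sends v to w.
Answer: 89149/30384*γ1 + 17093/30384*γ2 - 895/422*γ3


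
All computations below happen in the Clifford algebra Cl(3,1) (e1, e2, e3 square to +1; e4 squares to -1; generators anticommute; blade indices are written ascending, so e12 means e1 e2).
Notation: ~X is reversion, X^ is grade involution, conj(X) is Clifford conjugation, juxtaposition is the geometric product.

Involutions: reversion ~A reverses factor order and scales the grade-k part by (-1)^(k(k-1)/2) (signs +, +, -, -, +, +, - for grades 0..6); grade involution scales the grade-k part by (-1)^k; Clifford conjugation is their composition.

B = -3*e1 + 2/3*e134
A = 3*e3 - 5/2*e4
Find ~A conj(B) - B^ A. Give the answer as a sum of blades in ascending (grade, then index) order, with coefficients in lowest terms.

first term: -22/3*e13 + 11/2*e14
second term: 22/3*e13 - 11/2*e14
Answer: -44/3*e13 + 11*e14


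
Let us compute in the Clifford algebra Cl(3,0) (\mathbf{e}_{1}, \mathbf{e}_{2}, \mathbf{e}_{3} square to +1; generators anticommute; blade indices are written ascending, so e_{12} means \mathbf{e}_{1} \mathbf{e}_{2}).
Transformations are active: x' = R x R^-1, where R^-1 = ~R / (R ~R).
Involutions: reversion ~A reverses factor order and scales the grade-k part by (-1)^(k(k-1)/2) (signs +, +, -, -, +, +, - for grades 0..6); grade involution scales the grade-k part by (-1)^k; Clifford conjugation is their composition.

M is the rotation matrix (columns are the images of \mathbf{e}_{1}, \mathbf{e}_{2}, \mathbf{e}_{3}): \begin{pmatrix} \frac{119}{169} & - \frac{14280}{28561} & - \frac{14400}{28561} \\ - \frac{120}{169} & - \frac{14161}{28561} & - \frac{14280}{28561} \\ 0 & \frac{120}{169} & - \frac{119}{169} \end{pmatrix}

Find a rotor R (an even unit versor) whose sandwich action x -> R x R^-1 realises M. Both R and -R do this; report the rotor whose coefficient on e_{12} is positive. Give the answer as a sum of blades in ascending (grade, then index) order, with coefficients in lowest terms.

Method: write R = a + b12*e_{12} + b13*e_{13} + b23*e_{23} with a^2 + b12^2 + b13^2 + b23^2 = 1 (so R^-1 = ~R). Expanding the columns R e_j ~R gives tr M = 4a^2 - 1 and, from the antisymmetric part, M21 - M12 = -4a*b12, M13 - M31 = 4a*b13, M32 - M23 = -4a*b23.
Here tr M = -\frac{14161}{28561}, so a^2 = (1 + tr M)/4 = \frac{3600}{28561} and a = ±\frac{60}{169}. Taking a = \frac{60}{169}: M21 - M12 = -\frac{6000}{28561}, M13 - M31 = -\frac{14400}{28561}, M32 - M23 = \frac{34560}{28561}, giving b12 = \frac{25}{169}, b13 = -\frac{60}{169}, b23 = -\frac{144}{169}, i.e. R = \frac{60}{169} + \frac{25}{169} e_{12} - \frac{60}{169} e_{13} - \frac{144}{169} e_{23}.
Its e_{12} coefficient is already positive.
Answer: \frac{60}{169} + \frac{25}{169} e_{12} - \frac{60}{169} e_{13} - \frac{144}{169} e_{23}. Why the constraint matters: R and -R act identically through the sandwich — M has trace -\frac{14161}{28561} either way — so only the sign condition on e_{12} picks one of the two preimages.


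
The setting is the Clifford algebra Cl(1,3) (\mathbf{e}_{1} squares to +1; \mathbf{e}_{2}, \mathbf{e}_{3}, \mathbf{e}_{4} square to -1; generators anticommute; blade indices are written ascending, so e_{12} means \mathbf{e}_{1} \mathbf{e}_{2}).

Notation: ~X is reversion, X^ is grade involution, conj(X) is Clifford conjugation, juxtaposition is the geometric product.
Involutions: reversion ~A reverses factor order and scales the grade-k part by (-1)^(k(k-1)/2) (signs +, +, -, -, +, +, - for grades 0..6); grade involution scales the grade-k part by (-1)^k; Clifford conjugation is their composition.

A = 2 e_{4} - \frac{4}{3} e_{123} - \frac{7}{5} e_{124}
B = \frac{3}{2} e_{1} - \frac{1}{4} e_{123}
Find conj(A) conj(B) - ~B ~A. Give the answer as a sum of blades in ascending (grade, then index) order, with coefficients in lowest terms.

first term: -\frac{1}{3} - 3 e_{14} + 2 e_{23} + \frac{21}{10} e_{24} - \frac{7}{20} e_{34} - \frac{1}{2} e_{1234}
second term: -\frac{1}{3} + 3 e_{14} + 2 e_{23} + \frac{21}{10} e_{24} + \frac{7}{20} e_{34} + \frac{1}{2} e_{1234}
Answer: -6 e_{14} - \frac{7}{10} e_{34} - e_{1234}


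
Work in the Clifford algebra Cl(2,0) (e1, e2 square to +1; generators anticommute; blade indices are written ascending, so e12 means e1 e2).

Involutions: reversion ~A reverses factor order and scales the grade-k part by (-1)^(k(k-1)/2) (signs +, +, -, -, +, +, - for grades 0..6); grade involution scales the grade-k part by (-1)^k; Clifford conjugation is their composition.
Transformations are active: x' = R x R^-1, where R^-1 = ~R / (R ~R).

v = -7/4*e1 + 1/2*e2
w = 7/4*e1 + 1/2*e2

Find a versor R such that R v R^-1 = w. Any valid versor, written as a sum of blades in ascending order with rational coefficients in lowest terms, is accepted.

Take R = v + w = e2. Because q(v) = q(w) = 53/16, conjugation by R sends v exactly to w.
Answer: e2


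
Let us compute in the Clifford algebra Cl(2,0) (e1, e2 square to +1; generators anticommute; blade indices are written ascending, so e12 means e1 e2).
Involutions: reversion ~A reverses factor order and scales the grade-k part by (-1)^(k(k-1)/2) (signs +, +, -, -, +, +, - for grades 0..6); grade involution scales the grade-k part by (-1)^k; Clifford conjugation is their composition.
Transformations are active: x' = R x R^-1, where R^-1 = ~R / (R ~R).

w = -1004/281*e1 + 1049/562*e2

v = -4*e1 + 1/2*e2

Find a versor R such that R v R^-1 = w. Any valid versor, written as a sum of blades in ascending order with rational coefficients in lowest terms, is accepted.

Here q(v) = q(w) = 65/4; the classical choice R = v + w = -2128/281*e1 + 665/281*e2 then realises v -> w under the sandwich.
Answer: -2128/281*e1 + 665/281*e2


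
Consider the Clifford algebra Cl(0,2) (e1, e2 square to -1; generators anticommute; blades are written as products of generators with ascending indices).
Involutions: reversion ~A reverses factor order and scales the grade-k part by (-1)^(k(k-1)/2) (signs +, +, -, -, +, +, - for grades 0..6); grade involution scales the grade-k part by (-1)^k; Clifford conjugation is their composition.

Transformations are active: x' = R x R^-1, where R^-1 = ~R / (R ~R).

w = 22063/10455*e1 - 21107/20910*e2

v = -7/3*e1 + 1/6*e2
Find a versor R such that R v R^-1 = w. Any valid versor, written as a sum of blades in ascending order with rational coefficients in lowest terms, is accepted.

Key observation: q(v) = q(w) = -197/36 (sandwiches preserve the norm), so R = v + w = -2332/10455*e1 - 2937/3485*e2 works whenever it is invertible — the component of v along it is kept and (v - w)/2 reverses, sending v to w.
Answer: -2332/10455*e1 - 2937/3485*e2


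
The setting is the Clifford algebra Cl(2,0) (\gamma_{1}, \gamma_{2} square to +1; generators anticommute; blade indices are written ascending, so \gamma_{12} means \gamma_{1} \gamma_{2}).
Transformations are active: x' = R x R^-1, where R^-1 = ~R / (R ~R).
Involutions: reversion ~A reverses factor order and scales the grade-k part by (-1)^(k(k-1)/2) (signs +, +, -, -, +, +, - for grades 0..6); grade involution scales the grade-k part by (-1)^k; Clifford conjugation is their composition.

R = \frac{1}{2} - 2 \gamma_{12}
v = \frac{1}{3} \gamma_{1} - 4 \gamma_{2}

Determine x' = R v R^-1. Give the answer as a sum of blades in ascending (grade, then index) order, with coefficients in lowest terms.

~R = \frac{1}{2} + 2 \gamma_{12}, and R ~R = \frac{17}{4}, so R^-1 = ~R / (\frac{17}{4}).
R v = \frac{49}{6} \gamma_{1} - \frac{4}{3} \gamma_{2}
Answer: \frac{27}{17} \gamma_{1} + \frac{188}{51} \gamma_{2}
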